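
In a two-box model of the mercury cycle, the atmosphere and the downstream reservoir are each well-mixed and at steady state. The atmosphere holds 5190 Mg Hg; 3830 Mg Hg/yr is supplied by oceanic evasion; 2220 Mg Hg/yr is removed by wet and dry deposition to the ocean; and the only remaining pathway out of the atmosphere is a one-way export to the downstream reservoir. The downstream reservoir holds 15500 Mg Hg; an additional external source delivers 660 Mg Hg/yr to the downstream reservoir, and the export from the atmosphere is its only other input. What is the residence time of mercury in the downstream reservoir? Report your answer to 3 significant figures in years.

Balance the atmosphere: ΣF_in = 3830.0 Mg Hg/yr.
Export to the downstream reservoir = ΣF_in − (2220) = 1610.0 Mg Hg/yr.
Total input to the downstream reservoir = 1610.0 + 660 = 2270.0 Mg Hg/yr; at steady state this equals its total output.
τ = M / F = 15500 / 2270.0 = 6.828 yr.

6.83 yr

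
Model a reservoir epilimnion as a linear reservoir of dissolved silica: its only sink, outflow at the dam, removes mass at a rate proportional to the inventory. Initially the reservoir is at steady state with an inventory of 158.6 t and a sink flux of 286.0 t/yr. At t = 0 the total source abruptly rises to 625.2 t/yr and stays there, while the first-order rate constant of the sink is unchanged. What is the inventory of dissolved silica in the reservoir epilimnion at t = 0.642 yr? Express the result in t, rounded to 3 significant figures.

288 t

Residence time τ = M₀/F₀ = 0.5545 yr. The eventual steady state is M_∞ = M₀·(F₁/F₀) = 158.6 × 625.2/286.0 = 346.70 t.
The anomaly ΔM(t) = M(t) − M_∞ decays as ΔM₀·e^(−t/τ) with ΔM₀ = 158.6 − 346.70 = −188.1 t.
At t = 0.642 yr, e^(−t/τ) = e^(−1.158) = 0.3142, so ΔM = −59.10 t and M = 346.70 − 59.10 = 287.60 t.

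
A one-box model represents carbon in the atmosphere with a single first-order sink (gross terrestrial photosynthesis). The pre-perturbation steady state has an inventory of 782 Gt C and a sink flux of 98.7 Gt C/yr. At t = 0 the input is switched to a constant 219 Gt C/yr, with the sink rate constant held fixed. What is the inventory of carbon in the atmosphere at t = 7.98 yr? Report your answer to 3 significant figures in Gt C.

1390 Gt C

τ = M₀/F₀ = 782/98.7 = 7.923 yr; rate constant k = 1/τ.
New steady state M_∞ = F₁/k = F₁·τ = 219 × 7.923 = 1735.1 Gt C.
M(t) = M_∞ + (M₀ − M_∞)·e^(−t/τ); t/τ = 7.98/7.923 = 1.007, so e^(−t/τ) = 0.3652.
M(t) = 1735.1 − 953.1 × 0.3652 = 1387.0 Gt C.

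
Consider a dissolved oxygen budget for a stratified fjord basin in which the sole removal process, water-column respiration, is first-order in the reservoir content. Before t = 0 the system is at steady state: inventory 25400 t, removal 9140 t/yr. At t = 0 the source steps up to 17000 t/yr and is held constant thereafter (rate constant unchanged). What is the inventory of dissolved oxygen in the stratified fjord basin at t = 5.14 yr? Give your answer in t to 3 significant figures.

43800 t

Residence time τ = M₀/F₀ = 2.779 yr. The eventual steady state is M_∞ = M₀·(F₁/F₀) = 25400 × 17000/9140 = 47243 t.
The anomaly ΔM(t) = M(t) − M_∞ decays as ΔM₀·e^(−t/τ) with ΔM₀ = 25400 − 47243 = −21840 t.
At t = 5.14 yr, e^(−t/τ) = e^(−1.850) = 0.1573, so ΔM = −3436 t and M = 47243 − 3436 = 43807 t.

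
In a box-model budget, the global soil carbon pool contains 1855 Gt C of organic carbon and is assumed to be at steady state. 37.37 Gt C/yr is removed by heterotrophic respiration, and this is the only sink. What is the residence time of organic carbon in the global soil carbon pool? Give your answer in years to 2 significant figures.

τ = M / F = 1855 / 37.37 = 49.64 yr.

50 yr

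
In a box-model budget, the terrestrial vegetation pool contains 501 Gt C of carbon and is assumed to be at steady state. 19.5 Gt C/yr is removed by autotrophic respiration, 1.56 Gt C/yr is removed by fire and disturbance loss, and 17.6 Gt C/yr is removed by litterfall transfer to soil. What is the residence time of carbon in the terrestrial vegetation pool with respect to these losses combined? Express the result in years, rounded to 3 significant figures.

Total removal = 19.50 + 1.560 + 17.60 = 38.660 Gt C/yr.
τ = M / ΣF_out = 501 / 38.660 = 12.96 yr.

13.0 yr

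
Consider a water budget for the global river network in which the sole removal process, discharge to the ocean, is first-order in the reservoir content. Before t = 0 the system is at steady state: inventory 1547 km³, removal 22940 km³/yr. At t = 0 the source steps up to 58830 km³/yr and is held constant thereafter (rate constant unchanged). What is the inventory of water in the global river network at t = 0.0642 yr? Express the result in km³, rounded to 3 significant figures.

3030 km³

Residence time τ = M₀/F₀ = 0.06744 yr. The eventual steady state is M_∞ = M₀·(F₁/F₀) = 1547 × 58830/22940 = 3967.3 km³.
The anomaly ΔM(t) = M(t) − M_∞ decays as ΔM₀·e^(−t/τ) with ΔM₀ = 1547 − 3967.3 = −2420 km³.
At t = 0.0642 yr, e^(−t/τ) = e^(−0.9520) = 0.3860, so ΔM = −934.2 km³ and M = 3967.3 − 934.2 = 3033.1 km³.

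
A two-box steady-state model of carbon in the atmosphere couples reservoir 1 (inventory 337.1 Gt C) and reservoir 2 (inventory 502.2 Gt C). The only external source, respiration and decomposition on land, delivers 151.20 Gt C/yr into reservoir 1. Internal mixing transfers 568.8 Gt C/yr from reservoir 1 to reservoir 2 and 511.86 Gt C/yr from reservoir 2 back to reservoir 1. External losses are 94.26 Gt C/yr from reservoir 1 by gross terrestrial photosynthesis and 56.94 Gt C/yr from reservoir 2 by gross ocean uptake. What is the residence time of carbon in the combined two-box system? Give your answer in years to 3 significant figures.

5.55 yr

For the system as a whole, the A↔B exchange is internal and contributes nothing to the throughput; only the external sinks remove mass.
M_total = 337.1 + 502.2 = 839.30 Gt C.
ΣF_external_out = 94.26 + 56.94 = 151.20 Gt C/yr.
τ = M_total / ΣF_ext = 839.30 / 151.20 = 5.551 yr.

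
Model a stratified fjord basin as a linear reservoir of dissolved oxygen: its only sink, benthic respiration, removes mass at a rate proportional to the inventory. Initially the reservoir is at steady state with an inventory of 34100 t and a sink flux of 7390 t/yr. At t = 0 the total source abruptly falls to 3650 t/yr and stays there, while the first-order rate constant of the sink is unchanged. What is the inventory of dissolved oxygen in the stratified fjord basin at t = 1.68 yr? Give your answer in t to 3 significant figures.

τ = M₀/F₀ = 34100/7390 = 4.614 yr; rate constant k = 1/τ.
New steady state M_∞ = F₁/k = F₁·τ = 3650 × 4.614 = 16842 t.
M(t) = M_∞ + (M₀ − M_∞)·e^(−t/τ); t/τ = 1.68/4.614 = 0.3641, so e^(−t/τ) = 0.6948.
M(t) = 16842 + 17260 × 0.6948 = 28834 t.

28800 t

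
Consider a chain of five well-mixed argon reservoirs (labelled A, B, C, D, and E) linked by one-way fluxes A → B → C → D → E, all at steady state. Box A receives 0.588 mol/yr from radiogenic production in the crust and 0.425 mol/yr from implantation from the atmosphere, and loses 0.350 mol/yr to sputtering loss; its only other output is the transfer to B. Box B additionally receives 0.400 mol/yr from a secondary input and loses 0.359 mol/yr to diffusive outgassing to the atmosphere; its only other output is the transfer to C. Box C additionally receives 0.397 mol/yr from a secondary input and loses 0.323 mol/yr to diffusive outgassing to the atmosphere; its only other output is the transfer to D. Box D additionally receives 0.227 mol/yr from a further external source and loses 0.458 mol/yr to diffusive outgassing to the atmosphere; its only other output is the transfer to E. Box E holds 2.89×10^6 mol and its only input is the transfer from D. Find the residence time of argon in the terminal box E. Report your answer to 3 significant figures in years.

5.28×10^6 yr

Box A: F(A→B) = (0.588 + 0.425) − 0.350 = 0.66300 mol/yr.
Box B: F(B→C) = (0.66300 + 0.400) − 0.359 = 0.70400 mol/yr.
Box C: F(C→D) = (0.70400 + 0.397) − 0.323 = 0.77800 mol/yr.
Box D: F(D→E) = (0.77800 + 0.227) − 0.458 = 0.54700 mol/yr.
Box E throughput = its input = 0.54700 mol/yr; τ = 2.89×10^6 / 0.54700 = 5.283×10^6 yr.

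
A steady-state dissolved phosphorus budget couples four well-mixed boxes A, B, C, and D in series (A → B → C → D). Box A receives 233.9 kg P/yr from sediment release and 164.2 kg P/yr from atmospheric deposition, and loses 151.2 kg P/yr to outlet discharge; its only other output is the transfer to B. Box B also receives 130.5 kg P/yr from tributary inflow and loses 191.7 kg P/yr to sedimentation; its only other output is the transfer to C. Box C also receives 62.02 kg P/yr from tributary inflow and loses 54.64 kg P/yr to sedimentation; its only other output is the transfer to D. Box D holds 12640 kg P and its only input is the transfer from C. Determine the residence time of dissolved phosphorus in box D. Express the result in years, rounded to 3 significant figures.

Box A: F(A→B) = (233.9 + 164.2) − 151.2 = 246.90 kg P/yr.
Box B: F(B→C) = (246.90 + 130.5) − 191.7 = 185.70 kg P/yr.
Box C: F(C→D) = (185.70 + 62.02) − 54.64 = 193.08 kg P/yr.
Box D throughput = its input = 193.08 kg P/yr; τ = 12640 / 193.08 = 65.47 yr.

65.5 yr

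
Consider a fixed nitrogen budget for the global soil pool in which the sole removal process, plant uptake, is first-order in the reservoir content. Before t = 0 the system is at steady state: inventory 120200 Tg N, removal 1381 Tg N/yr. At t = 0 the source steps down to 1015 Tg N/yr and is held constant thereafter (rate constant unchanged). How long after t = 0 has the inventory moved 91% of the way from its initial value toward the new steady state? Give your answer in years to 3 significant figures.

τ = M₀/F₀ = 120200/1381 = 87.04 yr.
The remaining gap fraction is e^(−t/τ); 91% covered ⇒ e^(−t/τ) = 0.0900.
t = −τ ln(0.0900) = 87.04 × 2.408 = 209.6 yr.

210 yr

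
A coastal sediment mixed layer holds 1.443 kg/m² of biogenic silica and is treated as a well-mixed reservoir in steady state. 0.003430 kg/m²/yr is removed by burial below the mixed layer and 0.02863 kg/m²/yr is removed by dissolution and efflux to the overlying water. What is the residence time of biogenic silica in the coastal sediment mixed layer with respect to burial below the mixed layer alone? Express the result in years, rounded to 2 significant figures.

420 yr

Residence time with respect to a single sink: τ = M / F_sink.
τ = 1.443 / 0.003430 = 420.7 yr.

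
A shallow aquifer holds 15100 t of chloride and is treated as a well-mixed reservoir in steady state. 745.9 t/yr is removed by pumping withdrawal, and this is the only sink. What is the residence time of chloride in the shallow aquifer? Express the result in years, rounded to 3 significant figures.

τ = M / F = 15100 / 745.9 = 20.24 yr.

20.2 yr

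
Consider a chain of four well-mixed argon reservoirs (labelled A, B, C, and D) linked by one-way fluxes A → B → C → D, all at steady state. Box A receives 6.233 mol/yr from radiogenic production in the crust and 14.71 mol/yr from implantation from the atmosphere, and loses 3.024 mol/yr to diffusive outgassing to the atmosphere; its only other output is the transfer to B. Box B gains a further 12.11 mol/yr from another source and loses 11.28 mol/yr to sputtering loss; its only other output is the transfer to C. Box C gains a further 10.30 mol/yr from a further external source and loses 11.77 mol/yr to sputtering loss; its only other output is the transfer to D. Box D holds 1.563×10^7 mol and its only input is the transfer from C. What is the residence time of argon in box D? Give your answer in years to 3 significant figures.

905000 yr

Box A: F(A→B) = (6.233 + 14.71) − 3.024 = 17.919 mol/yr.
Box B: F(B→C) = (17.919 + 12.11) − 11.28 = 18.749 mol/yr.
Box C: F(C→D) = (18.749 + 10.30) − 11.77 = 17.279 mol/yr.
Box D throughput = its input = 17.279 mol/yr; τ = 1.563×10^7 / 17.279 = 904600 yr.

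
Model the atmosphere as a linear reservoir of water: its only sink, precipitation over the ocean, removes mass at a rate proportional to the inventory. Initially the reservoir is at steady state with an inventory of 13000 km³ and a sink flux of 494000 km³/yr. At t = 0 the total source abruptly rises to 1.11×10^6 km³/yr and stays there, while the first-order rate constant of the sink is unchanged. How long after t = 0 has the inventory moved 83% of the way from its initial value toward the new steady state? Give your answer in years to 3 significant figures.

0.0466 yr

τ = M₀/F₀ = 13000/494000 = 0.02632 yr.
The remaining gap fraction is e^(−t/τ); 83% covered ⇒ e^(−t/τ) = 0.170.
t = −τ ln(0.170) = 0.02632 × 1.772 = 0.04663 yr.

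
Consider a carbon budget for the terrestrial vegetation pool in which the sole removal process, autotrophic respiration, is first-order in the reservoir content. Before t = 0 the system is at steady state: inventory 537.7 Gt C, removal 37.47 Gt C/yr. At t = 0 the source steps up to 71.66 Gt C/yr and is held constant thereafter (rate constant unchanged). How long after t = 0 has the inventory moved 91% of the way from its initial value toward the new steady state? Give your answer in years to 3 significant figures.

τ = M₀/F₀ = 537.7/37.47 = 14.35 yr.
The remaining gap fraction is e^(−t/τ); 91% covered ⇒ e^(−t/τ) = 0.0900.
t = −τ ln(0.0900) = 14.35 × 2.408 = 34.55 yr.

34.6 yr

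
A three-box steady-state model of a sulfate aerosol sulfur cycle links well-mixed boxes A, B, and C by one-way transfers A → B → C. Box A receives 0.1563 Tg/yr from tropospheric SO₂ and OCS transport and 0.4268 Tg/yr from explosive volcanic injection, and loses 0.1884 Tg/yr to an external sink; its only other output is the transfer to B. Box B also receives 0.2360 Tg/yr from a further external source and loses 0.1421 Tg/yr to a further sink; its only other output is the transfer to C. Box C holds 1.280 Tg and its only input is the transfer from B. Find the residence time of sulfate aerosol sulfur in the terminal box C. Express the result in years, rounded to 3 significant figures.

Box A: F(A→B) = (0.1563 + 0.4268) − 0.1884 = 0.39470 Tg/yr.
Box B: F(B→C) = (0.39470 + 0.2360) − 0.1421 = 0.48860 Tg/yr.
Box C throughput = its input = 0.48860 Tg/yr; τ = 1.280 / 0.48860 = 2.620 yr.

2.62 yr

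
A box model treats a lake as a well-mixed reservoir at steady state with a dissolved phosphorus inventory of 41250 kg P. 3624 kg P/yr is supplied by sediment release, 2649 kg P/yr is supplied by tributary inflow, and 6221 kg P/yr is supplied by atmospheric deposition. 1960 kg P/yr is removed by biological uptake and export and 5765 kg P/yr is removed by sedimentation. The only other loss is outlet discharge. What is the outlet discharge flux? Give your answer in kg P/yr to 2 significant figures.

4800 kg P/yr

At steady state ΣF_in = ΣF_out.
ΣF_in = 3624 + 2649 + 6221 = 12494 kg P/yr.
Outlet discharge flux = ΣF_in − (1960 + 5765) = 12494 − 7725 = 4769 kg P/yr.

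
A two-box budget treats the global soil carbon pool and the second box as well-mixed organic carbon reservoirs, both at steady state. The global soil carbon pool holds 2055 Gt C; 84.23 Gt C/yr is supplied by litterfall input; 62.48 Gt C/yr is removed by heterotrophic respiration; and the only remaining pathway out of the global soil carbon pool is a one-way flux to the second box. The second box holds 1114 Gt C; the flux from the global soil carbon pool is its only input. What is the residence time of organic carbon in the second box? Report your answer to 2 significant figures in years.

Balance the global soil carbon pool: ΣF_in = 84.230 Gt C/yr.
Flux to the second box = ΣF_in − (62.48) = 21.750 Gt C/yr.
At steady state the output of the second box equals its input, 21.750 Gt C/yr.
τ = M / F = 1114 / 21.750 = 51.22 yr.

51 yr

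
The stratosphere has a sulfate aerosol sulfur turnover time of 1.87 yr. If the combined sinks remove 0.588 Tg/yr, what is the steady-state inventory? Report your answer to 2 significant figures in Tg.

τ = M/F ⇒ M = τ × F = 1.87 × 0.588 = 1.100 Tg.

1.1 Tg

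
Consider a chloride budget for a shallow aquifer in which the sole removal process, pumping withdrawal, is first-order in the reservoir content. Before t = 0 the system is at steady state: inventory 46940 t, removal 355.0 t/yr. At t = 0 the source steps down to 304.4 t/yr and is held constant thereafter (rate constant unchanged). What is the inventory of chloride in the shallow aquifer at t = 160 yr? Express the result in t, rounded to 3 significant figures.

42200 t

τ = M₀/F₀ = 46940/355.0 = 132.2 yr; rate constant k = 1/τ.
New steady state M_∞ = F₁/k = F₁·τ = 304.4 × 132.2 = 40249 t.
M(t) = M_∞ + (M₀ − M_∞)·e^(−t/τ); t/τ = 160/132.2 = 1.210, so e^(−t/τ) = 0.2982.
M(t) = 40249 + 6691 × 0.2982 = 42244 t.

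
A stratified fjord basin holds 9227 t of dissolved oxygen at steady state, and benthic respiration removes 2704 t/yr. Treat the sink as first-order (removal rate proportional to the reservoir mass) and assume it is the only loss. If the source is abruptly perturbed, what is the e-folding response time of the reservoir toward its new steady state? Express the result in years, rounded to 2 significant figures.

3.4 yr

For a linear reservoir the response time equals the residence time τ = M/F.
τ = 9227 / 2704 = 3.412 yr.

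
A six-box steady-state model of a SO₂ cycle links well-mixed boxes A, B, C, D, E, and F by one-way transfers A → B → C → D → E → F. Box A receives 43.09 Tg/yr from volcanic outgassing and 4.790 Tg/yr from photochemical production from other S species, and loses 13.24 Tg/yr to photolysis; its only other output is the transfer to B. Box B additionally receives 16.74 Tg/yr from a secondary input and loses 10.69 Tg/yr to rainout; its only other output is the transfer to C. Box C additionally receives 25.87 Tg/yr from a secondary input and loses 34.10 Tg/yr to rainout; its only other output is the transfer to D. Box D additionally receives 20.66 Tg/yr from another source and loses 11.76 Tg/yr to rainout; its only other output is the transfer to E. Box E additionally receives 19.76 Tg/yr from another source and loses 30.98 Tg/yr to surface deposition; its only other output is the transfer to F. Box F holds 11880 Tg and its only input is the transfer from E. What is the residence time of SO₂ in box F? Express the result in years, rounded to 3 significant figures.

Box A: F(A→B) = (43.09 + 4.790) − 13.24 = 34.640 Tg/yr.
Box B: F(B→C) = (34.640 + 16.74) − 10.69 = 40.690 Tg/yr.
Box C: F(C→D) = (40.690 + 25.87) − 34.10 = 32.460 Tg/yr.
Box D: F(D→E) = (32.460 + 20.66) − 11.76 = 41.360 Tg/yr.
Box E: F(E→F) = (41.360 + 19.76) − 30.98 = 30.140 Tg/yr.
Box F throughput = its input = 30.140 Tg/yr; τ = 11880 / 30.140 = 394.2 yr.

394 yr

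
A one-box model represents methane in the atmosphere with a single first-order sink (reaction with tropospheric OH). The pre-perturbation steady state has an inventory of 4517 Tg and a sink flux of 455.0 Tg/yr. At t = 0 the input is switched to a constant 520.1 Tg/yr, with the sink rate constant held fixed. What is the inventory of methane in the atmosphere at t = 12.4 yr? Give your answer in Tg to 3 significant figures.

The sink rate constant is k = F₀/M₀ = 455.0/4517 = 0.1007 yr⁻¹.
Solving dM/dt = F₁ − kM with M(0) = M₀ gives M(t) = F₁/k + (M₀ − F₁/k)·e^(−kt).
F₁/k = 520.1/0.1007 = 5163.3 Tg; kt = 0.1007 × 12.4 = 1.249, e^(−kt) = 0.2868.
M(12.4) = 5163.3 + (4517 − 5163.3) × 0.2868 = 5163.3 − 185.3 = 4977.9 Tg.

4980 Tg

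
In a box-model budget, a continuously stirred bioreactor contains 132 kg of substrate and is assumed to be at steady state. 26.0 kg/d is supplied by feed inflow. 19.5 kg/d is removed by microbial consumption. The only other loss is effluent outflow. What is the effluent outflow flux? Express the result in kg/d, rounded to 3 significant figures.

At steady state ΣF_in = ΣF_out.
ΣF_in = 26.000 kg/d.
Effluent outflow flux = ΣF_in − (19.5) = 26.000 − 19.50 = 6.500 kg/d.

6.50 kg/d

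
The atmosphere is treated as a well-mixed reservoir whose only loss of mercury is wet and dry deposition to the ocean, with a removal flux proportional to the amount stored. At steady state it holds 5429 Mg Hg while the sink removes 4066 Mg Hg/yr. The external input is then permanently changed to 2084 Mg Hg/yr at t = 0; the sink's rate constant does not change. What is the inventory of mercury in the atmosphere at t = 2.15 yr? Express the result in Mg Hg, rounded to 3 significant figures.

3310 Mg Hg

τ = M₀/F₀ = 5429/4066 = 1.335 yr; rate constant k = 1/τ.
New steady state M_∞ = F₁/k = F₁·τ = 2084 × 1.335 = 2782.6 Mg Hg.
M(t) = M_∞ + (M₀ − M_∞)·e^(−t/τ); t/τ = 2.15/1.335 = 1.610, so e^(−t/τ) = 0.1998.
M(t) = 2782.6 + 2646 × 0.1998 = 3311.5 Mg Hg.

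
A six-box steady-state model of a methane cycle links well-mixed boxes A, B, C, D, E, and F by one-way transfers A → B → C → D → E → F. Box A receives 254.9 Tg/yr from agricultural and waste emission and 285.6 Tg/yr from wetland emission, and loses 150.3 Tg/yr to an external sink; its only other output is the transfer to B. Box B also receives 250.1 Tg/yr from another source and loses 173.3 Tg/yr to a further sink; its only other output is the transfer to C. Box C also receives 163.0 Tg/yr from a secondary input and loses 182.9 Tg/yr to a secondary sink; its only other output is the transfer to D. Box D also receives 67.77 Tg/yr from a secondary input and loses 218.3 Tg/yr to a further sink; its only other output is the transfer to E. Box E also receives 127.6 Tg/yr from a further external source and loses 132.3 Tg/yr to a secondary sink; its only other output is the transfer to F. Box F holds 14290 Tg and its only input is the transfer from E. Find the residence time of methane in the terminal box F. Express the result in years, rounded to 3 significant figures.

Box A: F(A→B) = (254.9 + 285.6) − 150.3 = 390.20 Tg/yr.
Box B: F(B→C) = (390.20 + 250.1) − 173.3 = 467.00 Tg/yr.
Box C: F(C→D) = (467.00 + 163.0) − 182.9 = 447.10 Tg/yr.
Box D: F(D→E) = (447.10 + 67.77) − 218.3 = 296.57 Tg/yr.
Box E: F(E→F) = (296.57 + 127.6) − 132.3 = 291.87 Tg/yr.
Box F throughput = its input = 291.87 Tg/yr; τ = 14290 / 291.87 = 48.96 yr.

49.0 yr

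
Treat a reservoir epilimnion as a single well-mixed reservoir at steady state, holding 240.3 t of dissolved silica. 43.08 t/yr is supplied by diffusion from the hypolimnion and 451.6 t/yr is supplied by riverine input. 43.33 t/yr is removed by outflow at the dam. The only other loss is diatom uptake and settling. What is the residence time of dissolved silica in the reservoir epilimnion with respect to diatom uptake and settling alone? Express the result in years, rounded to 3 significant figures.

At steady state ΣF_in = ΣF_out.
ΣF_in = 43.08 + 451.6 = 494.68 t/yr.
Diatom uptake and settling flux = ΣF_in − (43.33) = 494.68 − 43.33 = 451.4 t/yr.
τ = M / F = 240.3 / 451.4 = 0.5324 yr.

0.532 yr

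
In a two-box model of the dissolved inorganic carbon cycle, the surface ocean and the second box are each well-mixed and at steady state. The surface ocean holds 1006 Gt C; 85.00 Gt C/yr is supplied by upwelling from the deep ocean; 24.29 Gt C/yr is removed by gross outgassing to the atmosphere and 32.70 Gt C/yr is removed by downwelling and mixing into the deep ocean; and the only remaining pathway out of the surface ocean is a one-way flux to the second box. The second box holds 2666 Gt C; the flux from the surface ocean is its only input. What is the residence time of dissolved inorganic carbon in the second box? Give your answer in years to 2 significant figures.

Balance the surface ocean: ΣF_in = 85.000 Gt C/yr.
Flux to the second box = ΣF_in − (24.29 + 32.70) = 28.010 Gt C/yr.
At steady state the output of the second box equals its input, 28.010 Gt C/yr.
τ = M / F = 2666 / 28.010 = 95.18 yr.

95 yr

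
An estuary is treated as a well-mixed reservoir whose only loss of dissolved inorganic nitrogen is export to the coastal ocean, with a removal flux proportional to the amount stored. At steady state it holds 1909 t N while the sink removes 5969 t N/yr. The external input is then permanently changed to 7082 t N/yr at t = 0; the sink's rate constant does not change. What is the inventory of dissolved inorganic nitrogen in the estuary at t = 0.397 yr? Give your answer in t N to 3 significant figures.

Residence time τ = M₀/F₀ = 0.3198 yr. The eventual steady state is M_∞ = M₀·(F₁/F₀) = 1909 × 7082/5969 = 2265.0 t N.
The anomaly ΔM(t) = M(t) − M_∞ decays as ΔM₀·e^(−t/τ) with ΔM₀ = 1909 − 2265.0 = −356.0 t N.
At t = 0.397 yr, e^(−t/τ) = e^(−1.241) = 0.2890, so ΔM = −102.9 t N and M = 2265.0 − 102.9 = 2162.1 t N.

2160 t N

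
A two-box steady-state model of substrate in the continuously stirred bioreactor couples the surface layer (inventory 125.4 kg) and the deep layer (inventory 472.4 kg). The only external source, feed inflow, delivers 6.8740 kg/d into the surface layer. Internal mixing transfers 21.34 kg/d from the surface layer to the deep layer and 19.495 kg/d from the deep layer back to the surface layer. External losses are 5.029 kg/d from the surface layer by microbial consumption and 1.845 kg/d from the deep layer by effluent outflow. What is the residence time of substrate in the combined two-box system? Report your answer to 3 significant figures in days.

87.0 d

Treat the two boxes together as one reservoir: the mixing fluxes between them are internal recycling, so τ = ΣM / Σ(external losses).
M_total = 125.4 + 472.4 = 597.80 kg.
ΣF_external_out = 5.029 + 1.845 = 6.8740 kg/d.
τ = M_total / ΣF_ext = 597.80 / 6.8740 = 86.97 d.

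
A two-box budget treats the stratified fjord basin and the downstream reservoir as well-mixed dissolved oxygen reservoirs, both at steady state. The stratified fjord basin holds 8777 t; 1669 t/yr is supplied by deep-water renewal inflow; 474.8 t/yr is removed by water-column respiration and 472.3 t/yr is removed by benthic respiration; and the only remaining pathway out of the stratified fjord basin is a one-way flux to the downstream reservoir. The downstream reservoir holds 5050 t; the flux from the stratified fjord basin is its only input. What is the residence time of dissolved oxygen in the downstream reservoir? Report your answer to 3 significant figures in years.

7.00 yr

Balance the stratified fjord basin: ΣF_in = 1669.0 t/yr.
Flux to the downstream reservoir = ΣF_in − (474.8 + 472.3) = 721.90 t/yr.
At steady state the output of the downstream reservoir equals its input, 721.90 t/yr.
τ = M / F = 5050 / 721.90 = 6.995 yr.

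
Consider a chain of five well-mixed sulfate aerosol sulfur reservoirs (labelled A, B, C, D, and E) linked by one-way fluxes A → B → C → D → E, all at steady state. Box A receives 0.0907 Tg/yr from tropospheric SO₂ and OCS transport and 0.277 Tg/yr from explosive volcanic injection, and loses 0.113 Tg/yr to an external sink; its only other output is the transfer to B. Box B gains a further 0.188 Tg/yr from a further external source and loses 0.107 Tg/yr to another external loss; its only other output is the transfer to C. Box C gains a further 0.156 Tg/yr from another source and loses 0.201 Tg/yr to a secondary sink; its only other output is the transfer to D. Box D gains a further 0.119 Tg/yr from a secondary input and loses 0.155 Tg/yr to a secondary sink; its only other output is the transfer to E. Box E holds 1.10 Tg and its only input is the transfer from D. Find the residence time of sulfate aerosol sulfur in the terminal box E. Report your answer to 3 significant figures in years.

4.32 yr

Box A: F(A→B) = (0.0907 + 0.277) − 0.113 = 0.25470 Tg/yr.
Box B: F(B→C) = (0.25470 + 0.188) − 0.107 = 0.33570 Tg/yr.
Box C: F(C→D) = (0.33570 + 0.156) − 0.201 = 0.29070 Tg/yr.
Box D: F(D→E) = (0.29070 + 0.119) − 0.155 = 0.25470 Tg/yr.
Box E throughput = its input = 0.25470 Tg/yr; τ = 1.10 / 0.25470 = 4.319 yr.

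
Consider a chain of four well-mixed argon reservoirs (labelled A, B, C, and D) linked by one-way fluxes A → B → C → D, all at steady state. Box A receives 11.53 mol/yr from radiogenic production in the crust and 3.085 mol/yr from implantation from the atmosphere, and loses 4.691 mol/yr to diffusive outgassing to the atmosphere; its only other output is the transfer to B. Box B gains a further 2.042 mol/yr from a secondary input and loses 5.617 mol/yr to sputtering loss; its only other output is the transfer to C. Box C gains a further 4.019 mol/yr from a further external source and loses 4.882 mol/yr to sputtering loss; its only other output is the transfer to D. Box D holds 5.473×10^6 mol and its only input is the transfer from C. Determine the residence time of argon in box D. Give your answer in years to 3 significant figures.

Box A: F(A→B) = (11.53 + 3.085) − 4.691 = 9.9240 mol/yr.
Box B: F(B→C) = (9.9240 + 2.042) − 5.617 = 6.3490 mol/yr.
Box C: F(C→D) = (6.3490 + 4.019) − 4.882 = 5.4860 mol/yr.
Box D throughput = its input = 5.4860 mol/yr; τ = 5.473×10^6 / 5.4860 = 997600 yr.

998000 yr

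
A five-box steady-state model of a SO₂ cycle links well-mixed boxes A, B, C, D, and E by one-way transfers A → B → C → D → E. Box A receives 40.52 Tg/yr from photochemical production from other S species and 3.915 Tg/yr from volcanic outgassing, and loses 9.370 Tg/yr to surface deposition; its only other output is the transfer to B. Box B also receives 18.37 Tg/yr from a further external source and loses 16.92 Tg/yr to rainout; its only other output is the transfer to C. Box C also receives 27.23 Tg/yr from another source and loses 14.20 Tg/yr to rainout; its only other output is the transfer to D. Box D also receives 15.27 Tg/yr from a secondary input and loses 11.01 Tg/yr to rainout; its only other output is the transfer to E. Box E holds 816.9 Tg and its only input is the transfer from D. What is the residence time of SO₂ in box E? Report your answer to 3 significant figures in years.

Box A: F(A→B) = (40.52 + 3.915) − 9.370 = 35.065 Tg/yr.
Box B: F(B→C) = (35.065 + 18.37) − 16.92 = 36.515 Tg/yr.
Box C: F(C→D) = (36.515 + 27.23) − 14.20 = 49.545 Tg/yr.
Box D: F(D→E) = (49.545 + 15.27) − 11.01 = 53.805 Tg/yr.
Box E throughput = its input = 53.805 Tg/yr; τ = 816.9 / 53.805 = 15.18 yr.

15.2 yr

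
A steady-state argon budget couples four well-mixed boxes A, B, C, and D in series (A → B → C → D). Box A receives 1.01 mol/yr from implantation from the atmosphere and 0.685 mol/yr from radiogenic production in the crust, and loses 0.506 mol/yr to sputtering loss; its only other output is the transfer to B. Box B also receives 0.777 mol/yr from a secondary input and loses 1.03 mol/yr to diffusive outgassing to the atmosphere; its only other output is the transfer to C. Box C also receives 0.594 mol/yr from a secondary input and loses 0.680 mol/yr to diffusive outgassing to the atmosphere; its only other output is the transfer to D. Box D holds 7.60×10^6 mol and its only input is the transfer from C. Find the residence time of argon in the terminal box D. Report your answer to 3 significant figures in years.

Box A: F(A→B) = (1.01 + 0.685) − 0.506 = 1.1890 mol/yr.
Box B: F(B→C) = (1.1890 + 0.777) − 1.03 = 0.93600 mol/yr.
Box C: F(C→D) = (0.93600 + 0.594) − 0.680 = 0.85000 mol/yr.
Box D throughput = its input = 0.85000 mol/yr; τ = 7.60×10^6 / 0.85000 = 8.941×10^6 yr.

8.94×10^6 yr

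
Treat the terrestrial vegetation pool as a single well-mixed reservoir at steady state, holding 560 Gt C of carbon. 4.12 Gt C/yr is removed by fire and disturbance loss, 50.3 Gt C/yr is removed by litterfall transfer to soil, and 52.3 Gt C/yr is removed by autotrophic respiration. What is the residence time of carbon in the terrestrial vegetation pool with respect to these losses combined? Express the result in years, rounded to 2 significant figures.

5.2 yr

Total removal = 4.120 + 50.30 + 52.30 = 106.72 Gt C/yr.
τ = M / ΣF_out = 560 / 106.72 = 5.247 yr.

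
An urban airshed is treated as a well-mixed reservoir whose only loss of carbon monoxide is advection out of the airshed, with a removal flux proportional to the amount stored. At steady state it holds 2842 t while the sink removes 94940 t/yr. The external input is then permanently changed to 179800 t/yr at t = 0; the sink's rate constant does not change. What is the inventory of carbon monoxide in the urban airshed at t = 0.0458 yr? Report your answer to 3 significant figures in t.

4830 t

The sink rate constant is k = F₀/M₀ = 94940/2842 = 33.41 yr⁻¹.
Solving dM/dt = F₁ − kM with M(0) = M₀ gives M(t) = F₁/k + (M₀ − F₁/k)·e^(−kt).
F₁/k = 179800/33.41 = 5382.3 t; kt = 33.41 × 0.0458 = 1.530, e^(−kt) = 0.2165.
M(0.0458) = 5382.3 + (2842 − 5382.3) × 0.2165 = 5382.3 − 550.1 = 4832.2 t.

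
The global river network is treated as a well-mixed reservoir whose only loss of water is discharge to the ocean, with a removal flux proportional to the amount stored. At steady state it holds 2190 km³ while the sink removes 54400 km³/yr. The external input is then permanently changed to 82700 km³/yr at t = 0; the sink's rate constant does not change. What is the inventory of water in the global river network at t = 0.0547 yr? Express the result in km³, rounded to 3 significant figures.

The sink rate constant is k = F₀/M₀ = 54400/2190 = 24.84 yr⁻¹.
Solving dM/dt = F₁ − kM with M(0) = M₀ gives M(t) = F₁/k + (M₀ − F₁/k)·e^(−kt).
F₁/k = 82700/24.84 = 3329.3 km³; kt = 24.84 × 0.0547 = 1.359, e^(−kt) = 0.2570.
M(0.0547) = 3329.3 + (2190 − 3329.3) × 0.2570 = 3329.3 − 292.8 = 3036.5 km³.

3040 km³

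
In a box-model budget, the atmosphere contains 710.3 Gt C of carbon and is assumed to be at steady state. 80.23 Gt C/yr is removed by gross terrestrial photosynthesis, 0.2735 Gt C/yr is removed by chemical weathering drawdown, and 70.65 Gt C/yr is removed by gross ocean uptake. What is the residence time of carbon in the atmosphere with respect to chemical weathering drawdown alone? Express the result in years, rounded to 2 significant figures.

Residence time with respect to a single sink: τ = M / F_sink.
τ = 710.3 / 0.2735 = 2597 yr.

2600 yr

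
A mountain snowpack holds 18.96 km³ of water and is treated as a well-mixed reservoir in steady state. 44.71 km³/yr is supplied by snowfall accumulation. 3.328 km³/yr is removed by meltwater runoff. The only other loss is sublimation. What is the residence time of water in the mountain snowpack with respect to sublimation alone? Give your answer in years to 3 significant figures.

0.458 yr

At steady state ΣF_in = ΣF_out.
ΣF_in = 44.710 km³/yr.
Sublimation flux = ΣF_in − (3.328) = 44.710 − 3.328 = 41.38 km³/yr.
τ = M / F = 18.96 / 41.38 = 0.4582 yr.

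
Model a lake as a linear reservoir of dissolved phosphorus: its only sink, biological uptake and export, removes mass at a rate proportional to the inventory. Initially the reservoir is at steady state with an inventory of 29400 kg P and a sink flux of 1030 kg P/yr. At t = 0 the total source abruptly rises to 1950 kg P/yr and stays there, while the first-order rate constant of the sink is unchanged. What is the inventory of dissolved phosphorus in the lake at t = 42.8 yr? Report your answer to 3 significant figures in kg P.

Residence time τ = M₀/F₀ = 28.54 yr. The eventual steady state is M_∞ = M₀·(F₁/F₀) = 29400 × 1950/1030 = 55660 kg P.
The anomaly ΔM(t) = M(t) − M_∞ decays as ΔM₀·e^(−t/τ) with ΔM₀ = 29400 − 55660 = −26260 kg P.
At t = 42.8 yr, e^(−t/τ) = e^(−1.499) = 0.2233, so ΔM = −5863 kg P and M = 55660 − 5863 = 49798 kg P.

49800 kg P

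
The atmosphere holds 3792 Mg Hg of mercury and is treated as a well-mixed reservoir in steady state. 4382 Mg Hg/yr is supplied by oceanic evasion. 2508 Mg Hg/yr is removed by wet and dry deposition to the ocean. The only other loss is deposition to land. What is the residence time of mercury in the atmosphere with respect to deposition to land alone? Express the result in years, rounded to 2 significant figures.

2.0 yr

At steady state ΣF_in = ΣF_out.
ΣF_in = 4382.0 Mg Hg/yr.
Deposition to land flux = ΣF_in − (2508) = 4382.0 − 2508 = 1874 Mg Hg/yr.
τ = M / F = 3792 / 1874 = 2.023 yr.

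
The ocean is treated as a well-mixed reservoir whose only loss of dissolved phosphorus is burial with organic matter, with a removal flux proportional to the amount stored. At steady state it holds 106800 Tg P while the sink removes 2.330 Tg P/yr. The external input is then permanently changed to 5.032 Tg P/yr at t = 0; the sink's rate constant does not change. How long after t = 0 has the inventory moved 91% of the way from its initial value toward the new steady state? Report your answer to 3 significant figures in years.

110000 yr

τ = M₀/F₀ = 106800/2.330 = 45840 yr.
The remaining gap fraction is e^(−t/τ); 91% covered ⇒ e^(−t/τ) = 0.0900.
t = −τ ln(0.0900) = 45840 × 2.408 = 110400 yr.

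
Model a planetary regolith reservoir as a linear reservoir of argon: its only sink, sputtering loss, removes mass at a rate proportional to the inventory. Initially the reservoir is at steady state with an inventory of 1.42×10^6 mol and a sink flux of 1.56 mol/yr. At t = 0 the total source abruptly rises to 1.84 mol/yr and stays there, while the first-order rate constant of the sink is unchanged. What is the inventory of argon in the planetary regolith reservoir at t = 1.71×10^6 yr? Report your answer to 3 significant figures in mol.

1.64×10^6 mol

τ = M₀/F₀ = 1.42×10^6/1.56 = 910300 yr; rate constant k = 1/τ.
New steady state M_∞ = F₁/k = F₁·τ = 1.84 × 910300 = 1.6749×10^6 mol.
M(t) = M_∞ + (M₀ − M_∞)·e^(−t/τ); t/τ = 1.71×10^6/910300 = 1.879, so e^(−t/τ) = 0.1528.
M(t) = 1.6749×10^6 − 254900 × 0.1528 = 1.6359×10^6 mol.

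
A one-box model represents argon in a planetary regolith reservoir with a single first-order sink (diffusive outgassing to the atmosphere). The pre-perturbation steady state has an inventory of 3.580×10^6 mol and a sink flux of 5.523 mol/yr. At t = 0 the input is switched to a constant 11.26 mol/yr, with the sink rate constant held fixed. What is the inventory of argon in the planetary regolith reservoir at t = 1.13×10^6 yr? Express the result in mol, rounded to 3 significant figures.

6.65×10^6 mol

Residence time τ = M₀/F₀ = 648200 yr. The eventual steady state is M_∞ = M₀·(F₁/F₀) = 3.580×10^6 × 11.26/5.523 = 7.2987×10^6 mol.
The anomaly ΔM(t) = M(t) − M_∞ decays as ΔM₀·e^(−t/τ) with ΔM₀ = 3.580×10^6 − 7.2987×10^6 = −3.719×10^6 mol.
At t = 1.13×10^6 yr, e^(−t/τ) = e^(−1.743) = 0.1749, so ΔM = −650600 mol and M = 7.2987×10^6 − 650600 = 6.6482×10^6 mol.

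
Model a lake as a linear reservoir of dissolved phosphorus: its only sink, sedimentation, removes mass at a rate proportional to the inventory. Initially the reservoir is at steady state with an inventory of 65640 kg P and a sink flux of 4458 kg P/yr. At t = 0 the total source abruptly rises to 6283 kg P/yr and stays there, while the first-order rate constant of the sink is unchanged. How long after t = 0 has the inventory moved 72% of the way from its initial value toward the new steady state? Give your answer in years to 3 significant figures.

τ = M₀/F₀ = 65640/4458 = 14.72 yr.
The remaining gap fraction is e^(−t/τ); 72% covered ⇒ e^(−t/τ) = 0.280.
t = −τ ln(0.280) = 14.72 × 1.273 = 18.74 yr.

18.7 yr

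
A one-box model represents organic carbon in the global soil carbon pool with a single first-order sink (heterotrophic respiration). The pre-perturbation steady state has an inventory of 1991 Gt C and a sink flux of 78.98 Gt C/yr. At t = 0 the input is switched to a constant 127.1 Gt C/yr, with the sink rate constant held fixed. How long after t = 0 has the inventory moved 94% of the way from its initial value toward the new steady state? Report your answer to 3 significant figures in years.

70.9 yr

τ = M₀/F₀ = 1991/78.98 = 25.21 yr.
The remaining gap fraction is e^(−t/τ); 94% covered ⇒ e^(−t/τ) = 0.0600.
t = −τ ln(0.0600) = 25.21 × 2.813 = 70.92 yr.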